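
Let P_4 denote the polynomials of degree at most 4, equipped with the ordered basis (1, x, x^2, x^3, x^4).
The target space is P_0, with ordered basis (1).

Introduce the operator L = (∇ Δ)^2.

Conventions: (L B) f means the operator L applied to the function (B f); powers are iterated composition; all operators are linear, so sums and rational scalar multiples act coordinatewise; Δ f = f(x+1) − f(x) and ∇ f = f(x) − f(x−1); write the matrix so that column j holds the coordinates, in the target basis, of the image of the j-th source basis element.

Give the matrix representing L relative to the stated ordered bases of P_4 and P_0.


image of 1: 0
image of x: 0
image of x^2: 0
image of x^3: 0
image of x^4: 24
each image's coordinates form column j of the matrix

the matrix is [[0, 0, 0, 0, 24]] (rows listed top to bottom)


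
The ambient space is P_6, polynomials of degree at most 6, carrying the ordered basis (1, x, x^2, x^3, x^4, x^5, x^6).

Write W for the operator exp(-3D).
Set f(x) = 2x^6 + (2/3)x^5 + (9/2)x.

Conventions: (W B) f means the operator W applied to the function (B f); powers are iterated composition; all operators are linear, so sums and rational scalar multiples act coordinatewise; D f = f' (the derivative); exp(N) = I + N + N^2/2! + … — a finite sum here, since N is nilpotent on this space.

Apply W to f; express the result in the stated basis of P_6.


the result is g(x) = 2x^6 - (106/3)x^5 + 260x^4 - 1020x^3 + 2250x^2 - (5283/2)x + 2565/2

order-1 term: -36x^5 - 10x^4 - 27/2
order-2 term: 270x^4 + 60x^3
order-3 term: -1080x^3 - 180x^2
order-4 term: 2430x^2 + 270x
order-5 term: -2916x - 162
order-6 term: 1458
the series for exp(-3D) f terminates at order 6
exp(-3D) f = 2x^6 - (106/3)x^5 + 260x^4 - 1020x^3 + 2250x^2 - (5283/2)x + 2565/2


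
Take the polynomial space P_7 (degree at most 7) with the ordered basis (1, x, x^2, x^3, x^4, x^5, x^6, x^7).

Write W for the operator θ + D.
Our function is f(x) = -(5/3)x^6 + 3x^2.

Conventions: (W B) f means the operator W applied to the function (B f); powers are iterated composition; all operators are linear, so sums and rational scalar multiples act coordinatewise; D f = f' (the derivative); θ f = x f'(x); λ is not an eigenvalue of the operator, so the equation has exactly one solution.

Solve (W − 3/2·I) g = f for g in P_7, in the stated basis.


g(x) = -(10/27)x^6 + (40/63)x^5 - (80/63)x^4 + (640/189)x^3 - (902/63)x^2 - (3608/63)x - 7216/189

write g with unknown coordinates in the stated basis and equate coefficients in (W − 3/2·I) g = f
solving from the highest basis element down gives g = -(10/27)x^6 + (40/63)x^5 - (80/63)x^4 + (640/189)x^3 - (902/63)x^2 - (3608/63)x - 7216/189
check: W g = -(20/9)x^6 + (20/21)x^5 - (40/21)x^4 + (320/63)x^3 - (388/21)x^2 - (1804/21)x - 3608/63
so W g − 3/2·g = -(5/3)x^6 + 3x^2 = f ✓


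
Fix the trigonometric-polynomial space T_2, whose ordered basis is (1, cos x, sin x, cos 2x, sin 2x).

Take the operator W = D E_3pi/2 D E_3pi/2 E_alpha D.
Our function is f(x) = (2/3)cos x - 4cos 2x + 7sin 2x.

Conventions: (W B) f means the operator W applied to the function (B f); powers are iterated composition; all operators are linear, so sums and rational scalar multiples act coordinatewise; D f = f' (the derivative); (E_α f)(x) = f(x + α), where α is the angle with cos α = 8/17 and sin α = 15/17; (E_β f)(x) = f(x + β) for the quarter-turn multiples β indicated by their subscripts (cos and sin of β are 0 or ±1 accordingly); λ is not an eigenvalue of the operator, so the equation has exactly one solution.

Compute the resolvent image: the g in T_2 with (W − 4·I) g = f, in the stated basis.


the image equals g(x) = -(166/1227)cos x + (16/1227)sin x - (1509/970)cos 2x + (49/1940)sin 2x

write g with unknown coordinates in the stated basis and equate coefficients in (W − 4·I) g = f
solving from the highest basis element down gives g = -(166/1227)cos x + (16/1227)sin x - (1509/970)cos 2x + (49/1940)sin 2x
check: W g = (154/1227)cos x + (64/1227)sin x - (4958/485)cos 2x + (3444/485)sin 2x
so W g − 4·g = (2/3)cos x - 4cos 2x + 7sin 2x = f ✓


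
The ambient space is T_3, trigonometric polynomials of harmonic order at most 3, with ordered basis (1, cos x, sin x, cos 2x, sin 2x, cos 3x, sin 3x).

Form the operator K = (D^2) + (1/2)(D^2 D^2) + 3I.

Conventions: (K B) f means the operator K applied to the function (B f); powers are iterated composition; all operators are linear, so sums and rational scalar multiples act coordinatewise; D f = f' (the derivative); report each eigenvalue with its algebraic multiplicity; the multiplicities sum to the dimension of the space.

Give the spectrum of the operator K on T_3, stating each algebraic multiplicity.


λ = 5/2 (multiplicity 2), λ = 3 (multiplicity 1), λ = 7 (multiplicity 2), λ = 69/2 (multiplicity 2)

image of 1: 3
image of cos x: (5/2)cos x
image of sin x: (5/2)sin x
image of cos 2x: 7cos 2x
image of sin 2x: 7sin 2x
image of cos 3x: (69/2)cos 3x
image of sin 3x: (69/2)sin 3x
the matrix is diagonal; its diagonal is (3, 5/2, 5/2, 7, 7, 69/2, 69/2)
for a triangular matrix the eigenvalues are the diagonal entries, with algebraic multiplicity their repetition count


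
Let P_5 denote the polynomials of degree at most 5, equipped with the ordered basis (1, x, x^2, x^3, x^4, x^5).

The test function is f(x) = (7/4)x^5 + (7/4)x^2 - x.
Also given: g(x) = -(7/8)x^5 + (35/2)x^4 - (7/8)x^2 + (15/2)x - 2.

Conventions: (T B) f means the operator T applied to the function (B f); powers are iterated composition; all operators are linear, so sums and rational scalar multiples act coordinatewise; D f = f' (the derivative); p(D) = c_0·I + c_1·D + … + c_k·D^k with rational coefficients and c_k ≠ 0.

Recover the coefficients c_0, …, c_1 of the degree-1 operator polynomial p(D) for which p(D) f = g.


p(D) = -(1/2)·I + 2·D, i.e. c_0 = -1/2, c_1 = 2

D^0 f = (7/4)x^5 + (7/4)x^2 - x
D^1 f = (35/4)x^4 + (7/2)x - 1
matching coefficients of g against c_0 f + c_1 Df + … from the top degree down determines the c_i
solution: c_0 = -1/2, c_1 = 2


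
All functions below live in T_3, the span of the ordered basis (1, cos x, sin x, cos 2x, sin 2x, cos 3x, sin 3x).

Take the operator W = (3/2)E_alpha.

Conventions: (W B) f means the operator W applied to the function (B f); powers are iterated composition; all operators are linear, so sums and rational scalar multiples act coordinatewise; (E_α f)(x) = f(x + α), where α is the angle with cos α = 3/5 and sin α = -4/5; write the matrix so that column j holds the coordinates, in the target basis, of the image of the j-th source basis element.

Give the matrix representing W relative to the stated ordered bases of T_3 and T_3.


image of 1: 3/2
image of cos x: (9/10)cos x + (6/5)sin x
image of sin x: -(6/5)cos x + (9/10)sin x
image of cos 2x: -(21/50)cos 2x + (36/25)sin 2x
image of sin 2x: -(36/25)cos 2x - (21/50)sin 2x
image of cos 3x: -(351/250)cos 3x + (66/125)sin 3x
image of sin 3x: -(66/125)cos 3x - (351/250)sin 3x
each image's coordinates form column j of the matrix

the matrix is [[3/2, 0, 0, 0, 0, 0, 0]; [0, 9/10, -6/5, 0, 0, 0, 0]; [0, 6/5, 9/10, 0, 0, 0, 0]; [0, 0, 0, -21/50, -36/25, 0, 0]; [0, 0, 0, 36/25, -21/50, 0, 0]; [0, 0, 0, 0, 0, -351/250, -66/125]; [0, 0, 0, 0, 0, 66/125, -351/250]] (rows listed top to bottom)


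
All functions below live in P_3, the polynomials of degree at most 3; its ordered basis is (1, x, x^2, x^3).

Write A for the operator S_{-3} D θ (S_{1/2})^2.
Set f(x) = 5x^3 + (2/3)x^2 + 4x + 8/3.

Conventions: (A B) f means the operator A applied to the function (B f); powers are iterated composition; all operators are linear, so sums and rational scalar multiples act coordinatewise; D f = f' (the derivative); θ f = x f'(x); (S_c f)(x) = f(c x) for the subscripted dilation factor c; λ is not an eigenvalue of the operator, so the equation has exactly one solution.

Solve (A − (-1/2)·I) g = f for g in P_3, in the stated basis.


write g with unknown coordinates in the stated basis and equate coefficients in (A − (-1/2)·I) g = f
solving from the highest basis element down gives g = 10x^3 - (1151/48)x^2 - (895/32)x + 3709/192
check: A g = (405/32)x^2 + (1151/64)x - 895/128
so A g − (-1/2)·g = 5x^3 + (2/3)x^2 + 4x + 8/3 = f ✓

g(x) = 10x^3 - (1151/48)x^2 - (895/32)x + 3709/192


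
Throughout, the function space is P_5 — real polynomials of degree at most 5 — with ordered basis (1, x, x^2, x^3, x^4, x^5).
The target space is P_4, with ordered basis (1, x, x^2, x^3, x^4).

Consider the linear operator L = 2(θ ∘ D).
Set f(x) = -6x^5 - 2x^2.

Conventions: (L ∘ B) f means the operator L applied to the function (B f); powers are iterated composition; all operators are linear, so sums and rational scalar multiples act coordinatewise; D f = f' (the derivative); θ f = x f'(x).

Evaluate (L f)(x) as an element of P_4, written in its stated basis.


D f = -30x^4 - 4x
θ D f = -120x^4 - 4x
(2(θ ∘ D)) f = -240x^4 - 8x

g(x) = -240x^4 - 8x


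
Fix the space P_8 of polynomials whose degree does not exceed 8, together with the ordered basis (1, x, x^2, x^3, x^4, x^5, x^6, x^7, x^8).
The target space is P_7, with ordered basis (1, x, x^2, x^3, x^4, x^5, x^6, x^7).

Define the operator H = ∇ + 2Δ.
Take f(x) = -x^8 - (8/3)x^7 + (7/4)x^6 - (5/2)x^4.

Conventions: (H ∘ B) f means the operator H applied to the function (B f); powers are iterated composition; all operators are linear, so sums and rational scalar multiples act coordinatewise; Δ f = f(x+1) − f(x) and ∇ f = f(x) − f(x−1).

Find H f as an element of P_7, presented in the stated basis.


∇ f = -8x^7 + (28/3)x^6 + (21/2)x^5 - (595/12)x^4 + (187/3)x^3 - (157/4)x^2 + (67/6)x - 11/12
Δ f = -8x^7 - (140/3)x^6 - (203/2)x^5 - (1645/12)x^4 - (373/3)x^3 - (291/4)x^2 - (157/6)x - 53/12
(2Δ) f = -16x^7 - (280/3)x^6 - 203x^5 - (1645/6)x^4 - (746/3)x^3 - (291/2)x^2 - (157/3)x - 53/6
(∇ + 2Δ) f = -24x^7 - 84x^6 - (385/2)x^5 - (1295/4)x^4 - (559/3)x^3 - (739/4)x^2 - (247/6)x - 39/4

g(x) = -24x^7 - 84x^6 - (385/2)x^5 - (1295/4)x^4 - (559/3)x^3 - (739/4)x^2 - (247/6)x - 39/4


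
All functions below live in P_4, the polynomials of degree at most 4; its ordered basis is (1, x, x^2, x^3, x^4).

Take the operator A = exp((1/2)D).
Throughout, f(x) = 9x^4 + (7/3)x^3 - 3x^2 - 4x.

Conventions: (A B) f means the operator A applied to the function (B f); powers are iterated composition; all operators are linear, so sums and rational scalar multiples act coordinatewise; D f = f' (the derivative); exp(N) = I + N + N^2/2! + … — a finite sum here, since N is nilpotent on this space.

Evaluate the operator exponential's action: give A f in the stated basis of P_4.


order-1 term: 18x^3 + (7/2)x^2 - 3x - 2
order-2 term: (27/2)x^2 + (7/4)x - 3/4
order-3 term: (9/2)x + 7/24
order-4 term: 9/16
the series for exp((1/2)D) f terminates at order 4
exp((1/2)D) f = 9x^4 + (61/3)x^3 + 14x^2 - (3/4)x - 91/48

the image equals g(x) = 9x^4 + (61/3)x^3 + 14x^2 - (3/4)x - 91/48


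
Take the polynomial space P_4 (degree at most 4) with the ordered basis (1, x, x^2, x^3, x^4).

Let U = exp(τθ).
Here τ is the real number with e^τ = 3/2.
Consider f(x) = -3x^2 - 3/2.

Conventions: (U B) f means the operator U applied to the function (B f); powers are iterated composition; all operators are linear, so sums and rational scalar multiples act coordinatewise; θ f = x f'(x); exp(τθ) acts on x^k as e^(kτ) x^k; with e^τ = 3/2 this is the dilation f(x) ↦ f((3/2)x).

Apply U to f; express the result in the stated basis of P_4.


exp(τθ) x^k = e^(kτ) x^k; with e^τ = 3/2 this sends x^k to (3/2)^k x^k
x^2 ↦ 9/4 x^2
applying this coordinatewise to f: exp(τθ) f = -(27/4)x^2 - 3/2

the image equals g(x) = -(27/4)x^2 - 3/2


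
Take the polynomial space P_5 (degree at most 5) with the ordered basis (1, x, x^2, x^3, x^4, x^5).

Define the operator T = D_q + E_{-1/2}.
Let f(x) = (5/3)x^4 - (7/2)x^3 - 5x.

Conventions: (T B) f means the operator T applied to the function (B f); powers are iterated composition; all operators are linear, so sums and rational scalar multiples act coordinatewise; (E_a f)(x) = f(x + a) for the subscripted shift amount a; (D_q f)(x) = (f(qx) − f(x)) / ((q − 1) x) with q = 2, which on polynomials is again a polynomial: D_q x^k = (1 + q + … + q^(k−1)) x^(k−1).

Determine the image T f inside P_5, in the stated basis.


D_q f = 25x^3 - (49/2)x^2 - 5
E_{-1/2} f = (5/3)x^4 - (41/6)x^3 + (31/4)x^2 - (203/24)x + 73/24
(D_q + E_{-1/2}) f = (5/3)x^4 + (109/6)x^3 - (67/4)x^2 - (203/24)x - 47/24

the image equals g(x) = (5/3)x^4 + (109/6)x^3 - (67/4)x^2 - (203/24)x - 47/24


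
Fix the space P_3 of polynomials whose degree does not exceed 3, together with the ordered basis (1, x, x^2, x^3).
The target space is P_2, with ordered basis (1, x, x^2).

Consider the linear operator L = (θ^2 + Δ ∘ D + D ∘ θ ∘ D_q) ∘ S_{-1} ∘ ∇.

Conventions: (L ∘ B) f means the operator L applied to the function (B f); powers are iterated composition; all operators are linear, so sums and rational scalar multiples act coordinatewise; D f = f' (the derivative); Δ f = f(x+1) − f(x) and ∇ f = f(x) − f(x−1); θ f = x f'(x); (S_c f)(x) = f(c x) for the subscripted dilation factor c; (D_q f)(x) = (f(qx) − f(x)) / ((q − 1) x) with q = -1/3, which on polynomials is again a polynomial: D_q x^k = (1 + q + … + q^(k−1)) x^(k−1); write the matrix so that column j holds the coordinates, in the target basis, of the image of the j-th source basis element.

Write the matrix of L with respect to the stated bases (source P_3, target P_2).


image of 1: 0
image of x: 0
image of x^2: -2x
image of x^3: 12x^2 + 3x + 8
each image's coordinates form column j of the matrix

the matrix is [[0, 0, 0, 8]; [0, 0, -2, 3]; [0, 0, 0, 12]] (rows listed top to bottom)


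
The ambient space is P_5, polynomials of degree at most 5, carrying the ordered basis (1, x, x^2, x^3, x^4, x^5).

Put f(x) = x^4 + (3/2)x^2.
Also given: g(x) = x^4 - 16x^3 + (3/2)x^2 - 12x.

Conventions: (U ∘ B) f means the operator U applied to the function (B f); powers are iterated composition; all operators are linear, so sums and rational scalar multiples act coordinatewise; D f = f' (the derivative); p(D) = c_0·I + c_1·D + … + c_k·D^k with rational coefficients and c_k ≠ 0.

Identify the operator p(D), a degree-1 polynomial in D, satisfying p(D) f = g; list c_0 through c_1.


p(D) = I − 4·D, i.e. c_0 = 1, c_1 = -4

D^0 f = x^4 + (3/2)x^2
D^1 f = 4x^3 + 3x
matching coefficients of g against c_0 f + c_1 Df + … from the top degree down determines the c_i
solution: c_0 = 1, c_1 = -4


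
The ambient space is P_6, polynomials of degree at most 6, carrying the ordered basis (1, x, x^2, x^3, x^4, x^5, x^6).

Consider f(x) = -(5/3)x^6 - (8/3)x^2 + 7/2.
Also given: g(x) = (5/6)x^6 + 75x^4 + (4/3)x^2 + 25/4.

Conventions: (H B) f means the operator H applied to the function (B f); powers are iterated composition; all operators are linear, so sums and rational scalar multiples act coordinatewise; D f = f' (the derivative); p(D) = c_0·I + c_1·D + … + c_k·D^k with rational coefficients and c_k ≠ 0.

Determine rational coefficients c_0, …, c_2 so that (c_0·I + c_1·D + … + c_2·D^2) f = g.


D^0 f = -(5/3)x^6 - (8/3)x^2 + 7/2
D^1 f = -10x^5 - (16/3)x
D^2 f = -50x^4 - 16/3
matching coefficients of g against c_0 f + c_1 Df + … from the top degree down determines the c_i
solution: c_0 = -1/2, c_1 = 0, c_2 = -3/2

c_0 = -1/2, c_1 = 0, c_2 = -3/2


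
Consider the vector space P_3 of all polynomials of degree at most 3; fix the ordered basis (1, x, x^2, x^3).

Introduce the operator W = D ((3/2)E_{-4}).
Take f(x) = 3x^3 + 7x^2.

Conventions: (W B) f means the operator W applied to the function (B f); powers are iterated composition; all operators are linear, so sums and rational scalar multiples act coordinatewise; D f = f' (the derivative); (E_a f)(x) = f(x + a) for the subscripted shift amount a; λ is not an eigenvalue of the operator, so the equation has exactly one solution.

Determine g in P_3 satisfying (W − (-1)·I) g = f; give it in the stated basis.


write g with unknown coordinates in the stated basis and equate coefficients in (W − (-1)·I) g = f
solving from the highest basis element down gives g = 3x^3 - (13/2)x^2 + (255/2)x - 1941/4
check: W g = (27/2)x^2 - (255/2)x + 1941/4
so W g − (-1)·g = 3x^3 + 7x^2 = f ✓

the image equals g(x) = 3x^3 - (13/2)x^2 + (255/2)x - 1941/4


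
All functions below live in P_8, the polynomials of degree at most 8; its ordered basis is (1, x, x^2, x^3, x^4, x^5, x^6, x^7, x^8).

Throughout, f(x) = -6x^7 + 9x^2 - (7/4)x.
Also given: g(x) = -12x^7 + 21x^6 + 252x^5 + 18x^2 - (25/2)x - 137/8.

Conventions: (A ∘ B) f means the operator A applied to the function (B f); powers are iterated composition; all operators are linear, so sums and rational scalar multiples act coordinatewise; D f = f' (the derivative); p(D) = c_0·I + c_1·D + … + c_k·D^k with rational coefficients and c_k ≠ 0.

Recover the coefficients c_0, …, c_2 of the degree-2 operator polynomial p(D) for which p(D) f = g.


D^0 f = -6x^7 + 9x^2 - (7/4)x
D^1 f = -42x^6 + 18x - 7/4
D^2 f = -252x^5 + 18
matching coefficients of g against c_0 f + c_1 Df + … from the top degree down determines the c_i
solution: c_0 = 2, c_1 = -1/2, c_2 = -1

c_0 = 2, c_1 = -1/2, c_2 = -1


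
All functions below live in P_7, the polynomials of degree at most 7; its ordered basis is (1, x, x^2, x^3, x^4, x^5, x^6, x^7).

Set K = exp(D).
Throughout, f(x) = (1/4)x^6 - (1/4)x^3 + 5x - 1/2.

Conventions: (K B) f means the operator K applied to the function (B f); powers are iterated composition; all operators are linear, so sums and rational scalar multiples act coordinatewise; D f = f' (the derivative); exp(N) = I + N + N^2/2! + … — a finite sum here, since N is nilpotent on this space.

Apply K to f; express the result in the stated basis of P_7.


order-1 term: (3/2)x^5 - (3/4)x^2 + 5
order-2 term: (15/4)x^4 - (3/4)x
order-3 term: 5x^3 - 1/4
order-4 term: (15/4)x^2
order-5 term: (3/2)x
order-6 term: 1/4
the series for exp(D) f terminates at order 6
exp(D) f = (1/4)x^6 + (3/2)x^5 + (15/4)x^4 + (19/4)x^3 + 3x^2 + (23/4)x + 9/2

the result is g(x) = (1/4)x^6 + (3/2)x^5 + (15/4)x^4 + (19/4)x^3 + 3x^2 + (23/4)x + 9/2


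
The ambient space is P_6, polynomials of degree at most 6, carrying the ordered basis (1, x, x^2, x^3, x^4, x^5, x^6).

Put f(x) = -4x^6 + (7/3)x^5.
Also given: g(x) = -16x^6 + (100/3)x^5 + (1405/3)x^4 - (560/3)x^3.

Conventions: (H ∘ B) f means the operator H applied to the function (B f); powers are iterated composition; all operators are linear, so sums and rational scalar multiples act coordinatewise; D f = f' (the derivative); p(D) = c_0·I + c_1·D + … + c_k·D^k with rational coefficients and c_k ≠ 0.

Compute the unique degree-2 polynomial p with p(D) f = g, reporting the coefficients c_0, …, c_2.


c_0 = 4, c_1 = -1, c_2 = -4

D^0 f = -4x^6 + (7/3)x^5
D^1 f = -24x^5 + (35/3)x^4
D^2 f = -120x^4 + (140/3)x^3
matching coefficients of g against c_0 f + c_1 Df + … from the top degree down determines the c_i
solution: c_0 = 4, c_1 = -1, c_2 = -4


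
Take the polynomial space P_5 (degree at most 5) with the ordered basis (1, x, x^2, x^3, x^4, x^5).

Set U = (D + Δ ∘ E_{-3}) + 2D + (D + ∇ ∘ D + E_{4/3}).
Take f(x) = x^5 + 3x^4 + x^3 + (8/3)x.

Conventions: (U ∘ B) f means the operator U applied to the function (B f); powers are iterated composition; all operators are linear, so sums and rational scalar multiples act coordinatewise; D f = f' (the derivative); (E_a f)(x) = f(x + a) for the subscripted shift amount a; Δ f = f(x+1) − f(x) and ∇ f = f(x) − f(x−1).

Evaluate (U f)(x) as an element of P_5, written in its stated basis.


D f = 5x^4 + 12x^3 + 3x^2 + 8/3
E_{-3} f = x^5 - 12x^4 + 55x^3 - 117x^2 + (332/3)x - 35
Δ E_{-3} f = 5x^4 - 38x^3 + 103x^2 - 112x + 113/3
(D + Δ ∘ E_{-3}) f = 10x^4 - 26x^3 + 106x^2 - 112x + 121/3
D f = 5x^4 + 12x^3 + 3x^2 + 8/3
(2D) f = 10x^4 + 24x^3 + 6x^2 + 16/3
D f = 5x^4 + 12x^3 + 3x^2 + 8/3
D f = 5x^4 + 12x^3 + 3x^2 + 8/3
∇ D f = 20x^3 + 6x^2 - 10x + 4
E_{4/3} f = x^5 + (29/3)x^4 + (313/9)x^3 + (1612/27)x^2 + (4232/81)x + 4768/243
(D + ∇ ∘ D + E_{4/3}) f = x^5 + (44/3)x^4 + (601/9)x^3 + (1855/27)x^2 + (3422/81)x + 6388/243
((D + Δ ∘ E_{-3}) + 2D + (D + ∇ ∘ D + E_{4/3})) f = x^5 + (104/3)x^4 + (583/9)x^3 + (4879/27)x^2 - (5650/81)x + 17485/243

the image equals g(x) = x^5 + (104/3)x^4 + (583/9)x^3 + (4879/27)x^2 - (5650/81)x + 17485/243


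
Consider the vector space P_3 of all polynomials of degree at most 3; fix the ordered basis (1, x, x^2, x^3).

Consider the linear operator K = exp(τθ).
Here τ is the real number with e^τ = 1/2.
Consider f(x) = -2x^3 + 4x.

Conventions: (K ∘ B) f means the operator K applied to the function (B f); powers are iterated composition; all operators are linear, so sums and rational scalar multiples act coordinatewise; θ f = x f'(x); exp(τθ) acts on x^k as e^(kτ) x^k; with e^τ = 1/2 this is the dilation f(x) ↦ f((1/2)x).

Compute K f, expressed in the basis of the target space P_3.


exp(τθ) x^k = e^(kτ) x^k; with e^τ = 1/2 this sends x^k to (1/2)^k x^k
x ↦ 1/2 x
x^3 ↦ 1/8 x^3
applying this coordinatewise to f: exp(τθ) f = -(1/4)x^3 + 2x

g(x) = -(1/4)x^3 + 2x


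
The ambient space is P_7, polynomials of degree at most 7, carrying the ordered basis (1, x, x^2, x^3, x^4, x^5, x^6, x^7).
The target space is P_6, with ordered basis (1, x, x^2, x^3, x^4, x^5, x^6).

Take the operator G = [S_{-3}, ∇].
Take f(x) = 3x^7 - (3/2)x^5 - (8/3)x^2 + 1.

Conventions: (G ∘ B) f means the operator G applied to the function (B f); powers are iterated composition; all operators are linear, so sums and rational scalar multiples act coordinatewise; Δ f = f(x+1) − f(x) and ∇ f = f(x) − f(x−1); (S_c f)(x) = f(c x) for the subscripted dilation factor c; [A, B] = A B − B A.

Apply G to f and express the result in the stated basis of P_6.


∇ f = 21x^6 - 63x^5 + (195/2)x^4 - 90x^3 + 48x^2 - (113/6)x + 25/6
S_{-3} ∇ f = 15309x^6 + 15309x^5 + (15795/2)x^4 + 2430x^3 + 432x^2 + (113/2)x + 25/6
S_{-3} f = -6561x^7 + (729/2)x^5 - 24x^2 + 1
∇ S_{-3} f = -45927x^6 + 137781x^5 - (455625/2)x^4 + 225990x^3 - 134136x^2 + (88113/2)x - 12345/2
[S_{-3}, ∇] f = 61236x^6 - 122472x^5 + 235710x^4 - 223560x^3 + 134568x^2 - 44000x + 18530/3

the result is g(x) = 61236x^6 - 122472x^5 + 235710x^4 - 223560x^3 + 134568x^2 - 44000x + 18530/3


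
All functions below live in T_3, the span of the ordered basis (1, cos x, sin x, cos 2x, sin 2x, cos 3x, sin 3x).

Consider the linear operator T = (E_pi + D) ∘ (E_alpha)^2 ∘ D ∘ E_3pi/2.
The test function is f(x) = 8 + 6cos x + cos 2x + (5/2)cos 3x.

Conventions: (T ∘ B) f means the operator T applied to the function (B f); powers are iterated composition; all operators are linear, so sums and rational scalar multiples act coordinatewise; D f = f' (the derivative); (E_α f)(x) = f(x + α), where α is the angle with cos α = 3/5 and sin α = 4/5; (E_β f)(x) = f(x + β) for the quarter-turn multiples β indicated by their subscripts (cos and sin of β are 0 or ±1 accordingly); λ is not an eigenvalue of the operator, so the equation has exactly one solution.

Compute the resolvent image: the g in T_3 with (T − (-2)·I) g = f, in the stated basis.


write g with unknown coordinates in the stated basis and equate coefficients in (T − (-2)·I) g = f
solving from the highest basis element down gives g = 4 + (99/41)cos x - (93/41)sin x - (153/388)cos 2x - (29/388)sin 2x - (26155/495652)cos 3x - (136665/495652)sin 3x
check: T g = (48/41)cos x + (186/41)sin x + (347/194)cos 2x + (29/194)sin 2x + (322860/123913)cos 3x + (136665/247826)sin 3x
so T g − (-2)·g = 8 + 6cos x + cos 2x + (5/2)cos 3x = f ✓

the image equals g(x) = 4 + (99/41)cos x - (93/41)sin x - (153/388)cos 2x - (29/388)sin 2x - (26155/495652)cos 3x - (136665/495652)sin 3x


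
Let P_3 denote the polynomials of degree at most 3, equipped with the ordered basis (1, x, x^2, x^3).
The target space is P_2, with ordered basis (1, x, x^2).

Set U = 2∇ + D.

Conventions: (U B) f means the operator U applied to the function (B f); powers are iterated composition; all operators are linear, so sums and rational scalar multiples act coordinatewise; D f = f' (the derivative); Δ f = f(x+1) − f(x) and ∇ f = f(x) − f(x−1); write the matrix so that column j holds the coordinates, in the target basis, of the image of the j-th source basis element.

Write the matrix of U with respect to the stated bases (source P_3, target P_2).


the matrix is [[0, 3, -2, 2]; [0, 0, 6, -6]; [0, 0, 0, 9]] (rows listed top to bottom)

image of 1: 0
image of x: 3
image of x^2: 6x - 2
image of x^3: 9x^2 - 6x + 2
each image's coordinates form column j of the matrix


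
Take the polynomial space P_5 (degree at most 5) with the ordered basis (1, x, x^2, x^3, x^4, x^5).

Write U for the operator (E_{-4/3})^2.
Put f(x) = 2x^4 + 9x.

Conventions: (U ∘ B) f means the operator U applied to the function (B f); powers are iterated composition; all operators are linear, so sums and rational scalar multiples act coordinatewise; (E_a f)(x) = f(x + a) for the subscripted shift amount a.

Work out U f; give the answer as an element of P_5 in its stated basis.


the image equals g(x) = 2x^4 - (64/3)x^3 + (256/3)x^2 - (3853/27)x + 6248/81

E_{-4/3} f = 2x^4 - (32/3)x^3 + (64/3)x^2 - (269/27)x - 460/81
E_{-4/3} E_{-4/3} f = 2x^4 - (64/3)x^3 + (256/3)x^2 - (3853/27)x + 6248/81


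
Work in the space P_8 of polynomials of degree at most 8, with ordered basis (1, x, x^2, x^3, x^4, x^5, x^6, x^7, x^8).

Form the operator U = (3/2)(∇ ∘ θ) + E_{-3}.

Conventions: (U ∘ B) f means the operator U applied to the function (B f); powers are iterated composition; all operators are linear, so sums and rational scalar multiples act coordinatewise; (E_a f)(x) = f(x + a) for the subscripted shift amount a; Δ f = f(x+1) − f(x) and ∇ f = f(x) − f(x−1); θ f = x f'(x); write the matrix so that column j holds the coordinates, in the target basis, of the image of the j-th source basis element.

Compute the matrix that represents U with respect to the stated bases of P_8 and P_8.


the matrix is [[1, -3/2, 6, -45/2, 75, -471/2, 720, -4353/2, 6549]; [0, 1, 0, 27/2, -84, 735/2, -1404, 10059/2, -17400]; [0, 0, 1, 9/2, 18, -195, 1080, -9765/2, 20076]; [0, 0, 0, 1, 12, 15, -360, 4935/2, -12936]; [0, 0, 0, 0, 1, 45/2, 0, -1155/2, 4830]; [0, 0, 0, 0, 0, 1, 36, -63/2, -840]; [0, 0, 0, 0, 0, 0, 1, 105/2, -84]; [0, 0, 0, 0, 0, 0, 0, 1, 72]; [0, 0, 0, 0, 0, 0, 0, 0, 1]] (rows listed top to bottom)

image of 1: 1
image of x: x - 3/2
image of x^2: x^2 + 6
image of x^3: x^3 + (9/2)x^2 + (27/2)x - 45/2
image of x^4: x^4 + 12x^3 + 18x^2 - 84x + 75
image of x^5: x^5 + (45/2)x^4 + 15x^3 - 195x^2 + (735/2)x - 471/2
image of x^6: x^6 + 36x^5 - 360x^3 + 1080x^2 - 1404x + 720
image of x^7: x^7 + (105/2)x^6 - (63/2)x^5 - (1155/2)x^4 + (4935/2)x^3 - (9765/2)x^2 + (10059/2)x - 4353/2
image of x^8: x^8 + 72x^7 - 84x^6 - 840x^5 + 4830x^4 - 12936x^3 + 20076x^2 - 17400x + 6549
each image's coordinates form column j of the matrix


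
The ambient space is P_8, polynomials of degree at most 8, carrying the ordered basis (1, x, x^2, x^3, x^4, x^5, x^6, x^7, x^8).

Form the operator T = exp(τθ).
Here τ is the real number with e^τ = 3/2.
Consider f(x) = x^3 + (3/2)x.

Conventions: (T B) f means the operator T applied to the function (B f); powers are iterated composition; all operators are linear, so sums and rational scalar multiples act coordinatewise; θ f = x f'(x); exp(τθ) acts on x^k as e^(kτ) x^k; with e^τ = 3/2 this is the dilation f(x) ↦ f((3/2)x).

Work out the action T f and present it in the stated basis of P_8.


exp(τθ) x^k = e^(kτ) x^k; with e^τ = 3/2 this sends x^k to (3/2)^k x^k
x ↦ 3/2 x
x^3 ↦ 27/8 x^3
applying this coordinatewise to f: exp(τθ) f = (27/8)x^3 + (9/4)x

g(x) = (27/8)x^3 + (9/4)x


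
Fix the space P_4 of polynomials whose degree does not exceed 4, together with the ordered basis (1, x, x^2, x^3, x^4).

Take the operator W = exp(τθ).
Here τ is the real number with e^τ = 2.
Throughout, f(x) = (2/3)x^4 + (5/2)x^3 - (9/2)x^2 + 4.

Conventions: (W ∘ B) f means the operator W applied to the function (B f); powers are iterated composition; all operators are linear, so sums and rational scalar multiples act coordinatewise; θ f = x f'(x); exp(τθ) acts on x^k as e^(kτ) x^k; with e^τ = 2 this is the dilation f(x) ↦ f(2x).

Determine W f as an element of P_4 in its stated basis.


the image equals g(x) = (32/3)x^4 + 20x^3 - 18x^2 + 4

exp(τθ) x^k = e^(kτ) x^k; with e^τ = 2 this sends x^k to 2^k x^k
x^2 ↦ 4 x^2
x^3 ↦ 8 x^3
x^4 ↦ 16 x^4
applying this coordinatewise to f: exp(τθ) f = (32/3)x^4 + 20x^3 - 18x^2 + 4


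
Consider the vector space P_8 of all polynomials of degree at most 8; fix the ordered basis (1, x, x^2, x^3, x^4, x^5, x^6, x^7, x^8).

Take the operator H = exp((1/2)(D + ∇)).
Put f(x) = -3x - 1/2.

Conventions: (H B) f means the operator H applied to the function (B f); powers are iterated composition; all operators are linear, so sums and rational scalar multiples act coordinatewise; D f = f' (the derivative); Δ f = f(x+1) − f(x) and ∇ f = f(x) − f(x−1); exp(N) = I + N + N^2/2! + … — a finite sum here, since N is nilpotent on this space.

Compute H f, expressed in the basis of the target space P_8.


order-1 term: -3
the series for exp((1/2)(D + ∇)) f terminates at order 1
exp((1/2)(D + ∇)) f = -3x - 7/2

g(x) = -3x - 7/2


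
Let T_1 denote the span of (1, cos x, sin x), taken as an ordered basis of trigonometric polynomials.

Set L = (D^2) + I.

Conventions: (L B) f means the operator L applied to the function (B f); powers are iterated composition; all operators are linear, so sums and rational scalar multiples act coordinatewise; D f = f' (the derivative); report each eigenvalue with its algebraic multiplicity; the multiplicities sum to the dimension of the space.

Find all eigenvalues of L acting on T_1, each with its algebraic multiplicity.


image of 1: 1
image of cos x: 0
image of sin x: 0
the matrix is diagonal; its diagonal is (1, 0, 0)
for a triangular matrix the eigenvalues are the diagonal entries, with algebraic multiplicity their repetition count

λ = 0 (multiplicity 2), λ = 1 (multiplicity 1)


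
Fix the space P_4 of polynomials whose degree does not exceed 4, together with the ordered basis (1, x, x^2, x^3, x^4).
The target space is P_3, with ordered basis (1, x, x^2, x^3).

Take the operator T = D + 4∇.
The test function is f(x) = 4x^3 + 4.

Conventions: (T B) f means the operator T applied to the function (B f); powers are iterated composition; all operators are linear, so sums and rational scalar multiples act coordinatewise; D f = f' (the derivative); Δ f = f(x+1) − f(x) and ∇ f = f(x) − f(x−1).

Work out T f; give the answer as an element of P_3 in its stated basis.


D f = 12x^2
∇ f = 12x^2 - 12x + 4
(4∇) f = 48x^2 - 48x + 16
(D + 4∇) f = 60x^2 - 48x + 16

the image equals g(x) = 60x^2 - 48x + 16


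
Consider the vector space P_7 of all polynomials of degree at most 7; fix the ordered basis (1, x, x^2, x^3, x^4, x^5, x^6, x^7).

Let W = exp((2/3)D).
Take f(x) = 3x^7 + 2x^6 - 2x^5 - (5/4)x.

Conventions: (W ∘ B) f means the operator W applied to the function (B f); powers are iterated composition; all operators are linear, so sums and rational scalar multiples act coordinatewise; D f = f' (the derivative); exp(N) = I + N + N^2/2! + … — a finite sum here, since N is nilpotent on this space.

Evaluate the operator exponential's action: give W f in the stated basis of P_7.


g(x) = 3x^7 + 16x^6 + 34x^5 + (340/9)x^4 + (640/27)x^3 + (224/27)x^2 + (193/972)x - 1087/1458

order-1 term: 14x^6 + 8x^5 - (20/3)x^4 - 5/6
order-2 term: 28x^5 + (40/3)x^4 - (80/9)x^3
order-3 term: (280/9)x^4 + (320/27)x^3 - (160/27)x^2
order-4 term: (560/27)x^3 + (160/27)x^2 - (160/81)x
order-5 term: (224/27)x^2 + (128/81)x - 64/243
order-6 term: (448/243)x + 128/729
order-7 term: 128/729
the series for exp((2/3)D) f terminates at order 7
exp((2/3)D) f = 3x^7 + 16x^6 + 34x^5 + (340/9)x^4 + (640/27)x^3 + (224/27)x^2 + (193/972)x - 1087/1458


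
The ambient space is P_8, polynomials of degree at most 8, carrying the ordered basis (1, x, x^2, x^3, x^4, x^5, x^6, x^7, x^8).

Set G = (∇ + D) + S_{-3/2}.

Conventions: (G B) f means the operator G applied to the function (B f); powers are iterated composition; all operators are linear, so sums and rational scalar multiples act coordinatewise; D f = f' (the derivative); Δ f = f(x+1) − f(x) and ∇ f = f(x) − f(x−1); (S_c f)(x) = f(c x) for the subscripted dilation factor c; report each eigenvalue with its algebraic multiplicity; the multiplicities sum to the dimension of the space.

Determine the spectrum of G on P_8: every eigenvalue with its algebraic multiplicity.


λ = -2187/128 (multiplicity 1), λ = -243/32 (multiplicity 1), λ = -27/8 (multiplicity 1), λ = -3/2 (multiplicity 1), λ = 1 (multiplicity 1), λ = 9/4 (multiplicity 1), λ = 81/16 (multiplicity 1), λ = 729/64 (multiplicity 1), λ = 6561/256 (multiplicity 1)

image of 1: 1
image of x: -(3/2)x + 2
image of x^2: (9/4)x^2 + 4x - 1
image of x^3: -(27/8)x^3 + 6x^2 - 3x + 1
image of x^4: (81/16)x^4 + 8x^3 - 6x^2 + 4x - 1
image of x^5: -(243/32)x^5 + 10x^4 - 10x^3 + 10x^2 - 5x + 1
image of x^6: (729/64)x^6 + 12x^5 - 15x^4 + 20x^3 - 15x^2 + 6x - 1
image of x^7: -(2187/128)x^7 + 14x^6 - 21x^5 + 35x^4 - 35x^3 + 21x^2 - 7x + 1
image of x^8: (6561/256)x^8 + 16x^7 - 28x^6 + 56x^5 - 70x^4 + 56x^3 - 28x^2 + 8x - 1
the matrix is upper triangular; its diagonal is (1, -3/2, 9/4, -27/8, 81/16, -243/32, 729/64, -2187/128, 6561/256)
for a triangular matrix the eigenvalues are the diagonal entries, with algebraic multiplicity their repetition count


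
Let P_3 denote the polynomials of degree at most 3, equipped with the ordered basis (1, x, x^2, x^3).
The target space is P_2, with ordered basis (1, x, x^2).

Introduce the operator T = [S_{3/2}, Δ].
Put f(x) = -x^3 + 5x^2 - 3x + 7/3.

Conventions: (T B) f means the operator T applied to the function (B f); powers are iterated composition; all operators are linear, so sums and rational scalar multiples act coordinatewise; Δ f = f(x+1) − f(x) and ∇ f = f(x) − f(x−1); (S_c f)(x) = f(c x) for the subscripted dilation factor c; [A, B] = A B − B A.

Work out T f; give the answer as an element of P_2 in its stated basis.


Δ f = -3x^2 + 7x + 1
S_{3/2} Δ f = -(27/4)x^2 + (21/2)x + 1
S_{3/2} f = -(27/8)x^3 + (45/4)x^2 - (9/2)x + 7/3
Δ S_{3/2} f = -(81/8)x^2 + (99/8)x + 27/8
[S_{3/2}, Δ] f = (27/8)x^2 - (15/8)x - 19/8

g(x) = (27/8)x^2 - (15/8)x - 19/8


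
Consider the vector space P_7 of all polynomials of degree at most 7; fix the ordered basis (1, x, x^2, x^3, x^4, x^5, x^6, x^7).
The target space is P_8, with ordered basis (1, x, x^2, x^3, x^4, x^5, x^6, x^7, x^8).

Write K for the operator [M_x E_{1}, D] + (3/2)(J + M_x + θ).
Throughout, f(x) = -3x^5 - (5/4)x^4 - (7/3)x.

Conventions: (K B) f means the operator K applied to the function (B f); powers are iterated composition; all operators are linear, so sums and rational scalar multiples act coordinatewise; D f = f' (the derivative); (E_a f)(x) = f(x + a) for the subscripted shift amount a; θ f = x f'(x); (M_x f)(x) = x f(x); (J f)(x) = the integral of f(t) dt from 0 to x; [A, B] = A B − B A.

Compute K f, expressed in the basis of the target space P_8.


D f = -15x^4 - 5x^3 - 7/3
E_{1} D f = -15x^4 - 65x^3 - 105x^2 - 75x - 67/3
M_x E_{1} D f = -15x^5 - 65x^4 - 105x^3 - 75x^2 - (67/3)x
E_{1} f = -3x^5 - (65/4)x^4 - 35x^3 - (75/2)x^2 - (67/3)x - 79/12
M_x E_{1} f = -3x^6 - (65/4)x^5 - 35x^4 - (75/2)x^3 - (67/3)x^2 - (79/12)x
D (M_x E_{1}) f = -18x^5 - (325/4)x^4 - 140x^3 - (225/2)x^2 - (134/3)x - 79/12
[M_x E_{1}, D] f = 3x^5 + (65/4)x^4 + 35x^3 + (75/2)x^2 + (67/3)x + 79/12
J f = -(1/2)x^6 - (1/4)x^5 - (7/6)x^2
M_x f = -3x^6 - (5/4)x^5 - (7/3)x^2
θ f = -15x^5 - 5x^4 - (7/3)x
(J + M_x + θ) f = -(7/2)x^6 - (33/2)x^5 - 5x^4 - (7/2)x^2 - (7/3)x
((3/2)(J + M_x + θ)) f = -(21/4)x^6 - (99/4)x^5 - (15/2)x^4 - (21/4)x^2 - (7/2)x
([M_x E_{1}, D] + (3/2)(J + M_x + θ)) f = -(21/4)x^6 - (87/4)x^5 + (35/4)x^4 + 35x^3 + (129/4)x^2 + (113/6)x + 79/12

g(x) = -(21/4)x^6 - (87/4)x^5 + (35/4)x^4 + 35x^3 + (129/4)x^2 + (113/6)x + 79/12


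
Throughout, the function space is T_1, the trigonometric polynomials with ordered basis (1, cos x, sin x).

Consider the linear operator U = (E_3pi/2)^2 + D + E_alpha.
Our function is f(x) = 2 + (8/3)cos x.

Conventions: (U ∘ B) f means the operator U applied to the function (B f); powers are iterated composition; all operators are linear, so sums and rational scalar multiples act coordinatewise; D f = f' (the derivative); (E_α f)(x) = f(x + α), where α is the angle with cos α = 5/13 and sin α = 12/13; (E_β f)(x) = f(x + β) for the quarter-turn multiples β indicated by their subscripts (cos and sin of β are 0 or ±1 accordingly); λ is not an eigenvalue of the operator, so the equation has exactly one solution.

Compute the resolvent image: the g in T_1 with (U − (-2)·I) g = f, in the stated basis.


write g with unknown coordinates in the stated basis and equate coefficients in (U − (-2)·I) g = f
solving from the highest basis element down gives g = 1/2 + (48/73)cos x + (200/219)sin x
check: U g = 1 + (296/219)cos x - (400/219)sin x
so U g − (-2)·g = 2 + (8/3)cos x = f ✓

the image equals g(x) = 1/2 + (48/73)cos x + (200/219)sin x


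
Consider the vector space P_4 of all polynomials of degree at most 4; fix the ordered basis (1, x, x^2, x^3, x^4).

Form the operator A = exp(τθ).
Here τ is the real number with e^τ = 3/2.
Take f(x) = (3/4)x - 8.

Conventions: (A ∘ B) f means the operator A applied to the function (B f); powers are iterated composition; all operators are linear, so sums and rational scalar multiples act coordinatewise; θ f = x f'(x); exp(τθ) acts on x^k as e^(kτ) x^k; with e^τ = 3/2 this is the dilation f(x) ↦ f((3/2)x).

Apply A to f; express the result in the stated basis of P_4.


exp(τθ) x^k = e^(kτ) x^k; with e^τ = 3/2 this sends x^k to (3/2)^k x^k
x ↦ 3/2 x
applying this coordinatewise to f: exp(τθ) f = (9/8)x - 8

the result is g(x) = (9/8)x - 8


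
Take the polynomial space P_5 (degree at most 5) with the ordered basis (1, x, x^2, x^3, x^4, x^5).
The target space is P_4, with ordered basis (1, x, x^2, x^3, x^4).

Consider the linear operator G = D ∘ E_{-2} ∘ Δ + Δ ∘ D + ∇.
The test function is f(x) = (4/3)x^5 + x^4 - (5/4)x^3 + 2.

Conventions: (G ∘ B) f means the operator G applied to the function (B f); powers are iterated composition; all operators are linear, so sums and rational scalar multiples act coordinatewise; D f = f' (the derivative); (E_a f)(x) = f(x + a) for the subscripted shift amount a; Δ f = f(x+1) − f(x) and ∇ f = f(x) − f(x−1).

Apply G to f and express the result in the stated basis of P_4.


Δ f = (20/3)x^4 + (52/3)x^3 + (187/12)x^2 + (83/12)x + 13/12
E_{-2} Δ f = (20/3)x^4 - 36x^3 + (859/12)x^2 - (243/4)x + 211/12
D E_{-2} Δ f = (80/3)x^3 - 108x^2 + (859/6)x - 243/4
D f = (20/3)x^4 + 4x^3 - (15/4)x^2
Δ D f = (80/3)x^3 + 52x^2 + (187/6)x + 83/12
∇ f = (20/3)x^4 - (28/3)x^3 + (43/12)x^2 + (13/12)x - 11/12
(D ∘ E_{-2} ∘ Δ + Δ ∘ D + ∇) f = (20/3)x^4 + 44x^3 - (629/12)x^2 + (2105/12)x - 219/4

g(x) = (20/3)x^4 + 44x^3 - (629/12)x^2 + (2105/12)x - 219/4


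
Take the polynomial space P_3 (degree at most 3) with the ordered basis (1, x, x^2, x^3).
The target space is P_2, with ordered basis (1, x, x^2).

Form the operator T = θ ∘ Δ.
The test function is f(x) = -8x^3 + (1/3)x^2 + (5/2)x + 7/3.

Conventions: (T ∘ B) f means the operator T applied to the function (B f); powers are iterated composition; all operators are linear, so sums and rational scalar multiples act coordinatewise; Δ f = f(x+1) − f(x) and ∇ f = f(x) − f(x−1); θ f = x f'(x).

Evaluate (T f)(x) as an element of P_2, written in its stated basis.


Δ f = -24x^2 - (70/3)x - 31/6
θ Δ f = -48x^2 - (70/3)x

the result is g(x) = -48x^2 - (70/3)x
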